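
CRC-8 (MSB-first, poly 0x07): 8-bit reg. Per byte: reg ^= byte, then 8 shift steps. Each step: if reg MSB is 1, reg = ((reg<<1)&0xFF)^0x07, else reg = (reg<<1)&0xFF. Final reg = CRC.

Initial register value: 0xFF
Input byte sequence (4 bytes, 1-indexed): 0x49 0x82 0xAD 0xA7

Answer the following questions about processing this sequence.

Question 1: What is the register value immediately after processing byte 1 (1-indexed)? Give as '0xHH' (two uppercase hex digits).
After byte 1 (0x49): reg=0x0B

Answer: 0x0B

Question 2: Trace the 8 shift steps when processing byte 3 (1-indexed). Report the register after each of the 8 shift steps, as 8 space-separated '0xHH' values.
Answer: 0x36 0x6C 0xD8 0xB7 0x69 0xD2 0xA3 0x41

Derivation:
After byte 1 (0x49): reg=0x0B
After byte 2 (0x82): reg=0xB6
Register before byte 3: 0xB6
After XOR with byte 0xAD: 0x1B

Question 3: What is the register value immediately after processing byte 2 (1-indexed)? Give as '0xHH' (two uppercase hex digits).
Answer: 0xB6

Derivation:
After byte 1 (0x49): reg=0x0B
After byte 2 (0x82): reg=0xB6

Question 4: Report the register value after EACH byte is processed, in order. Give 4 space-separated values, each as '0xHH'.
0x0B 0xB6 0x41 0xBC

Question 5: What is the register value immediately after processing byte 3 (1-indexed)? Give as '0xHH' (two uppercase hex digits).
After byte 1 (0x49): reg=0x0B
After byte 2 (0x82): reg=0xB6
After byte 3 (0xAD): reg=0x41

Answer: 0x41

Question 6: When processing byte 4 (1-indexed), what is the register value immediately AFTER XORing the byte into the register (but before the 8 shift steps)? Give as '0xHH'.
Answer: 0xE6

Derivation:
Register before byte 4: 0x41
Byte 4: 0xA7
0x41 XOR 0xA7 = 0xE6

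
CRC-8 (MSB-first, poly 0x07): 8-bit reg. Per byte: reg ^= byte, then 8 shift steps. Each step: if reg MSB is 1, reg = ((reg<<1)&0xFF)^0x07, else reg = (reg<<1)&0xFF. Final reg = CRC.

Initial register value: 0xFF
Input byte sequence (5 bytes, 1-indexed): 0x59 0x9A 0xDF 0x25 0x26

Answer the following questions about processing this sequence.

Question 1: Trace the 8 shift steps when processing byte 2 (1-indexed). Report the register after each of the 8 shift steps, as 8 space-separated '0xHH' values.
After byte 1 (0x59): reg=0x7B
Register before byte 2: 0x7B
After XOR with byte 0x9A: 0xE1

Answer: 0xC5 0x8D 0x1D 0x3A 0x74 0xE8 0xD7 0xA9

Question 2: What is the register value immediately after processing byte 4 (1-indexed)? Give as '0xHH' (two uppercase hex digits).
Answer: 0x27

Derivation:
After byte 1 (0x59): reg=0x7B
After byte 2 (0x9A): reg=0xA9
After byte 3 (0xDF): reg=0x45
After byte 4 (0x25): reg=0x27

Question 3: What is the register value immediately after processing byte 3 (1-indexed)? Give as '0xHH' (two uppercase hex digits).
After byte 1 (0x59): reg=0x7B
After byte 2 (0x9A): reg=0xA9
After byte 3 (0xDF): reg=0x45

Answer: 0x45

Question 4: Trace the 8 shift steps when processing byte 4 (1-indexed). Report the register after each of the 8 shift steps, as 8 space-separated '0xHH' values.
After byte 1 (0x59): reg=0x7B
After byte 2 (0x9A): reg=0xA9
After byte 3 (0xDF): reg=0x45
Register before byte 4: 0x45
After XOR with byte 0x25: 0x60

Answer: 0xC0 0x87 0x09 0x12 0x24 0x48 0x90 0x27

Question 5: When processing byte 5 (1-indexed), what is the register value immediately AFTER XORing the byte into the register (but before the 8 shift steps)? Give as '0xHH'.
Answer: 0x01

Derivation:
Register before byte 5: 0x27
Byte 5: 0x26
0x27 XOR 0x26 = 0x01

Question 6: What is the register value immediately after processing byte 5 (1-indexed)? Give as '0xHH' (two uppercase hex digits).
After byte 1 (0x59): reg=0x7B
After byte 2 (0x9A): reg=0xA9
After byte 3 (0xDF): reg=0x45
After byte 4 (0x25): reg=0x27
After byte 5 (0x26): reg=0x07

Answer: 0x07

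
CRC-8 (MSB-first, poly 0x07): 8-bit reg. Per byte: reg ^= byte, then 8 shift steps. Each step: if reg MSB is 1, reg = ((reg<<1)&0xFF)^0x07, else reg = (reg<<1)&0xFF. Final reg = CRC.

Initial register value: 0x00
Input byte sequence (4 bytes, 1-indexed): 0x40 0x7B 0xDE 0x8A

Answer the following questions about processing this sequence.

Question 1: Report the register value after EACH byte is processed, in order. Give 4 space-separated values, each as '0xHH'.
0xC7 0x3D 0xA7 0xC3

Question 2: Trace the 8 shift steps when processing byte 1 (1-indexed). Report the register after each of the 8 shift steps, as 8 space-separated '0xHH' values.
Answer: 0x80 0x07 0x0E 0x1C 0x38 0x70 0xE0 0xC7

Derivation:
Register before byte 1: 0x00
After XOR with byte 0x40: 0x40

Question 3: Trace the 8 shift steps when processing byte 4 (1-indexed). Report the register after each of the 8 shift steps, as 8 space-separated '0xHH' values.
Answer: 0x5A 0xB4 0x6F 0xDE 0xBB 0x71 0xE2 0xC3

Derivation:
After byte 1 (0x40): reg=0xC7
After byte 2 (0x7B): reg=0x3D
After byte 3 (0xDE): reg=0xA7
Register before byte 4: 0xA7
After XOR with byte 0x8A: 0x2D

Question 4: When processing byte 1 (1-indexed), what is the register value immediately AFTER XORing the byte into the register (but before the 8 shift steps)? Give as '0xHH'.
Answer: 0x40

Derivation:
Register before byte 1: 0x00
Byte 1: 0x40
0x00 XOR 0x40 = 0x40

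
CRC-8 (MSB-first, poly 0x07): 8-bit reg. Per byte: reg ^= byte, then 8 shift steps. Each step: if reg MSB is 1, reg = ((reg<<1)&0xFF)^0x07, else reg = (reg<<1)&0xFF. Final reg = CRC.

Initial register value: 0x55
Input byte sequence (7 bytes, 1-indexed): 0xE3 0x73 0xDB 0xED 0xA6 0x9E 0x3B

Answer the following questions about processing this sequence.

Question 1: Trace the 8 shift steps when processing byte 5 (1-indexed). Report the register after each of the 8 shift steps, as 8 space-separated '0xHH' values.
After byte 1 (0xE3): reg=0x0B
After byte 2 (0x73): reg=0x6F
After byte 3 (0xDB): reg=0x05
After byte 4 (0xED): reg=0x96
Register before byte 5: 0x96
After XOR with byte 0xA6: 0x30

Answer: 0x60 0xC0 0x87 0x09 0x12 0x24 0x48 0x90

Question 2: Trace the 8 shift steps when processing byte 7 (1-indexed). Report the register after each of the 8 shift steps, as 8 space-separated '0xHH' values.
Answer: 0x22 0x44 0x88 0x17 0x2E 0x5C 0xB8 0x77

Derivation:
After byte 1 (0xE3): reg=0x0B
After byte 2 (0x73): reg=0x6F
After byte 3 (0xDB): reg=0x05
After byte 4 (0xED): reg=0x96
After byte 5 (0xA6): reg=0x90
After byte 6 (0x9E): reg=0x2A
Register before byte 7: 0x2A
After XOR with byte 0x3B: 0x11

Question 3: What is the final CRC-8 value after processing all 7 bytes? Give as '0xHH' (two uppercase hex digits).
Answer: 0x77

Derivation:
After byte 1 (0xE3): reg=0x0B
After byte 2 (0x73): reg=0x6F
After byte 3 (0xDB): reg=0x05
After byte 4 (0xED): reg=0x96
After byte 5 (0xA6): reg=0x90
After byte 6 (0x9E): reg=0x2A
After byte 7 (0x3B): reg=0x77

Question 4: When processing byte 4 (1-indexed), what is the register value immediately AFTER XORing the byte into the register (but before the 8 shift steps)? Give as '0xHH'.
Answer: 0xE8

Derivation:
Register before byte 4: 0x05
Byte 4: 0xED
0x05 XOR 0xED = 0xE8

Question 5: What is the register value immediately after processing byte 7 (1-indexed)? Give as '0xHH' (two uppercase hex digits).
After byte 1 (0xE3): reg=0x0B
After byte 2 (0x73): reg=0x6F
After byte 3 (0xDB): reg=0x05
After byte 4 (0xED): reg=0x96
After byte 5 (0xA6): reg=0x90
After byte 6 (0x9E): reg=0x2A
After byte 7 (0x3B): reg=0x77

Answer: 0x77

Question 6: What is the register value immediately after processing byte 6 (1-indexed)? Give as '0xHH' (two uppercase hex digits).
Answer: 0x2A

Derivation:
After byte 1 (0xE3): reg=0x0B
After byte 2 (0x73): reg=0x6F
After byte 3 (0xDB): reg=0x05
After byte 4 (0xED): reg=0x96
After byte 5 (0xA6): reg=0x90
After byte 6 (0x9E): reg=0x2A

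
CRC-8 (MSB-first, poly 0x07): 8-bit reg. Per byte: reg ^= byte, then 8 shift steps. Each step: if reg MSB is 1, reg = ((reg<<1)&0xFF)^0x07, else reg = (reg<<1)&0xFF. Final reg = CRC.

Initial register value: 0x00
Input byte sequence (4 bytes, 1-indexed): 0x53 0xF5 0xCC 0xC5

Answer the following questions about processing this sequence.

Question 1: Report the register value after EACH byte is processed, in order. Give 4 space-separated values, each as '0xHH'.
0xBE 0xF6 0xA6 0x2E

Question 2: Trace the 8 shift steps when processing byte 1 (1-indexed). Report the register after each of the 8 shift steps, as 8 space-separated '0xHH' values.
Register before byte 1: 0x00
After XOR with byte 0x53: 0x53

Answer: 0xA6 0x4B 0x96 0x2B 0x56 0xAC 0x5F 0xBE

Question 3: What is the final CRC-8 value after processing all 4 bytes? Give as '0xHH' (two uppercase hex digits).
Answer: 0x2E

Derivation:
After byte 1 (0x53): reg=0xBE
After byte 2 (0xF5): reg=0xF6
After byte 3 (0xCC): reg=0xA6
After byte 4 (0xC5): reg=0x2E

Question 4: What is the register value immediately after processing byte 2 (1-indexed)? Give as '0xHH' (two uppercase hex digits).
Answer: 0xF6

Derivation:
After byte 1 (0x53): reg=0xBE
After byte 2 (0xF5): reg=0xF6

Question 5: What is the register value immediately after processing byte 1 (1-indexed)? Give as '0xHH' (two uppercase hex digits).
After byte 1 (0x53): reg=0xBE

Answer: 0xBE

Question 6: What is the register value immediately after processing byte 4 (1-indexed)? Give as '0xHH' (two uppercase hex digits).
Answer: 0x2E

Derivation:
After byte 1 (0x53): reg=0xBE
After byte 2 (0xF5): reg=0xF6
After byte 3 (0xCC): reg=0xA6
After byte 4 (0xC5): reg=0x2E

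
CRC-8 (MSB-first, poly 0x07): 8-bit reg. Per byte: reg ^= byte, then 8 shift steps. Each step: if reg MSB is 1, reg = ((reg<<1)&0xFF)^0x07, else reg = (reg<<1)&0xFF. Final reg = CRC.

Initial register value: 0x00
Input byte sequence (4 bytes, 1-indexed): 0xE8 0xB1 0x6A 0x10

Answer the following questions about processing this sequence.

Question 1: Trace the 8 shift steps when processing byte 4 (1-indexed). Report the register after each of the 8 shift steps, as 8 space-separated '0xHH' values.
Answer: 0x8F 0x19 0x32 0x64 0xC8 0x97 0x29 0x52

Derivation:
After byte 1 (0xE8): reg=0x96
After byte 2 (0xB1): reg=0xF5
After byte 3 (0x6A): reg=0xD4
Register before byte 4: 0xD4
After XOR with byte 0x10: 0xC4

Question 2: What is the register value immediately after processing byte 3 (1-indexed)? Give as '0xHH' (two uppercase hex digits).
Answer: 0xD4

Derivation:
After byte 1 (0xE8): reg=0x96
After byte 2 (0xB1): reg=0xF5
After byte 3 (0x6A): reg=0xD4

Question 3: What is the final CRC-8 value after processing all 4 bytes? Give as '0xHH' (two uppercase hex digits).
Answer: 0x52

Derivation:
After byte 1 (0xE8): reg=0x96
After byte 2 (0xB1): reg=0xF5
After byte 3 (0x6A): reg=0xD4
After byte 4 (0x10): reg=0x52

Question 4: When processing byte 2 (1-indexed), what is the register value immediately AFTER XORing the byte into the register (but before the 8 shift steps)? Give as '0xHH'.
Register before byte 2: 0x96
Byte 2: 0xB1
0x96 XOR 0xB1 = 0x27

Answer: 0x27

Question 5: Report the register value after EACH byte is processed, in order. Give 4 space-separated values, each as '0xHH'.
0x96 0xF5 0xD4 0x52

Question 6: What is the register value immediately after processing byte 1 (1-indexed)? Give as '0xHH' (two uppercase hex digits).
Answer: 0x96

Derivation:
After byte 1 (0xE8): reg=0x96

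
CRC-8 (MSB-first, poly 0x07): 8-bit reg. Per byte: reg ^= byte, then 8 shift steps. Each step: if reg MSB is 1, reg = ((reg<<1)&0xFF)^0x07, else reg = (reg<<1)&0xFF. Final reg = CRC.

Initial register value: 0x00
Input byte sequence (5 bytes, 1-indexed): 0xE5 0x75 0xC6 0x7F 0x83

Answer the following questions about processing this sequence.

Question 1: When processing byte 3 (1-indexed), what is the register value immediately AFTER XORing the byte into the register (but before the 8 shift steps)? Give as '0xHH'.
Register before byte 3: 0x4E
Byte 3: 0xC6
0x4E XOR 0xC6 = 0x88

Answer: 0x88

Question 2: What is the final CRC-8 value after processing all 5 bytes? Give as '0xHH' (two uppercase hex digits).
After byte 1 (0xE5): reg=0xB5
After byte 2 (0x75): reg=0x4E
After byte 3 (0xC6): reg=0xB1
After byte 4 (0x7F): reg=0x64
After byte 5 (0x83): reg=0xBB

Answer: 0xBB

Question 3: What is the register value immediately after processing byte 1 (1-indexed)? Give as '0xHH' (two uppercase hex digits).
After byte 1 (0xE5): reg=0xB5

Answer: 0xB5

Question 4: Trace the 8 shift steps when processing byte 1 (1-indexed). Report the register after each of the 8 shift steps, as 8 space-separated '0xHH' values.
Register before byte 1: 0x00
After XOR with byte 0xE5: 0xE5

Answer: 0xCD 0x9D 0x3D 0x7A 0xF4 0xEF 0xD9 0xB5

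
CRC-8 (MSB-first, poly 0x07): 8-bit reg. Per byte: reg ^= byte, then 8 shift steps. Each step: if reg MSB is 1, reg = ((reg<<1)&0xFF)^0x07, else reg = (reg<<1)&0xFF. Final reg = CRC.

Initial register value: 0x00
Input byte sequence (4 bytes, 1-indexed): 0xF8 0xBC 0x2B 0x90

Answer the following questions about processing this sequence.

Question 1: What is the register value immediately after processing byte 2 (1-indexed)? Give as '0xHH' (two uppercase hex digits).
Answer: 0x81

Derivation:
After byte 1 (0xF8): reg=0xE6
After byte 2 (0xBC): reg=0x81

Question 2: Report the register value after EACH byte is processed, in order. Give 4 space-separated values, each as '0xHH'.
0xE6 0x81 0x5F 0x63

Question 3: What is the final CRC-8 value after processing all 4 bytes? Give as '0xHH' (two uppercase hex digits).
After byte 1 (0xF8): reg=0xE6
After byte 2 (0xBC): reg=0x81
After byte 3 (0x2B): reg=0x5F
After byte 4 (0x90): reg=0x63

Answer: 0x63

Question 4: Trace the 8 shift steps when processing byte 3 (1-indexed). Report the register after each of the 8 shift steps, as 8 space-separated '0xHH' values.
Answer: 0x53 0xA6 0x4B 0x96 0x2B 0x56 0xAC 0x5F

Derivation:
After byte 1 (0xF8): reg=0xE6
After byte 2 (0xBC): reg=0x81
Register before byte 3: 0x81
After XOR with byte 0x2B: 0xAA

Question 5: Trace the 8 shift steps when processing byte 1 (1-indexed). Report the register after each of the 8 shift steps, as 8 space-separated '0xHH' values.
Answer: 0xF7 0xE9 0xD5 0xAD 0x5D 0xBA 0x73 0xE6

Derivation:
Register before byte 1: 0x00
After XOR with byte 0xF8: 0xF8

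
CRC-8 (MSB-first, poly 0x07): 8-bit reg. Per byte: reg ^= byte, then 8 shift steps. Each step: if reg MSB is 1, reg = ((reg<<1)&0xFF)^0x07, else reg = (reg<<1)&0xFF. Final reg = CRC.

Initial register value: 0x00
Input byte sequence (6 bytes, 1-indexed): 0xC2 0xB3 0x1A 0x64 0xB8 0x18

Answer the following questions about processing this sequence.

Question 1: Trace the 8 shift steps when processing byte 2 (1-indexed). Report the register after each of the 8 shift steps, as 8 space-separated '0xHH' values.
After byte 1 (0xC2): reg=0x40
Register before byte 2: 0x40
After XOR with byte 0xB3: 0xF3

Answer: 0xE1 0xC5 0x8D 0x1D 0x3A 0x74 0xE8 0xD7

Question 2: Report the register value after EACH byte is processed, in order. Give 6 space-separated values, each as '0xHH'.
0x40 0xD7 0x6D 0x3F 0x9C 0x95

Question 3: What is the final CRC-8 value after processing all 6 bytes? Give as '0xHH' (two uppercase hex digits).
Answer: 0x95

Derivation:
After byte 1 (0xC2): reg=0x40
After byte 2 (0xB3): reg=0xD7
After byte 3 (0x1A): reg=0x6D
After byte 4 (0x64): reg=0x3F
After byte 5 (0xB8): reg=0x9C
After byte 6 (0x18): reg=0x95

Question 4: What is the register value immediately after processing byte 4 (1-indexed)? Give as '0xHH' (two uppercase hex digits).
Answer: 0x3F

Derivation:
After byte 1 (0xC2): reg=0x40
After byte 2 (0xB3): reg=0xD7
After byte 3 (0x1A): reg=0x6D
After byte 4 (0x64): reg=0x3F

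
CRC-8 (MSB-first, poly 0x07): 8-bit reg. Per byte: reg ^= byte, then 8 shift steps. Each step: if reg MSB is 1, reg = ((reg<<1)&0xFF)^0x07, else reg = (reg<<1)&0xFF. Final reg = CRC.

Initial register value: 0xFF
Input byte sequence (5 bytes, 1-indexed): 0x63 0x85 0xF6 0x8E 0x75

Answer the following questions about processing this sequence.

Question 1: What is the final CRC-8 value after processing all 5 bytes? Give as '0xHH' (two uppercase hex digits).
Answer: 0x71

Derivation:
After byte 1 (0x63): reg=0xDD
After byte 2 (0x85): reg=0x8F
After byte 3 (0xF6): reg=0x68
After byte 4 (0x8E): reg=0xBC
After byte 5 (0x75): reg=0x71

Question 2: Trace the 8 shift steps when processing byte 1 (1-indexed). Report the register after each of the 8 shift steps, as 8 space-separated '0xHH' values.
Answer: 0x3F 0x7E 0xFC 0xFF 0xF9 0xF5 0xED 0xDD

Derivation:
Register before byte 1: 0xFF
After XOR with byte 0x63: 0x9C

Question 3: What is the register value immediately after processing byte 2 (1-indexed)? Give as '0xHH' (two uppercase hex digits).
Answer: 0x8F

Derivation:
After byte 1 (0x63): reg=0xDD
After byte 2 (0x85): reg=0x8F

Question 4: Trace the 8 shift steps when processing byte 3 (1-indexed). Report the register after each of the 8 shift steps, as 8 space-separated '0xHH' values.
Answer: 0xF2 0xE3 0xC1 0x85 0x0D 0x1A 0x34 0x68

Derivation:
After byte 1 (0x63): reg=0xDD
After byte 2 (0x85): reg=0x8F
Register before byte 3: 0x8F
After XOR with byte 0xF6: 0x79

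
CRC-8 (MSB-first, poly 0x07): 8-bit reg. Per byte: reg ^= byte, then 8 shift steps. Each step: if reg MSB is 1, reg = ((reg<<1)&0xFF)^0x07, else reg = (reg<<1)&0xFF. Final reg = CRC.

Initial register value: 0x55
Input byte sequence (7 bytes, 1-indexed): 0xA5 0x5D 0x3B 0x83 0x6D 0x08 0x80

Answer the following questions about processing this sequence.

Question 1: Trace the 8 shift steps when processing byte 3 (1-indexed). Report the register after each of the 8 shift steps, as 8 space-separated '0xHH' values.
After byte 1 (0xA5): reg=0xDE
After byte 2 (0x5D): reg=0x80
Register before byte 3: 0x80
After XOR with byte 0x3B: 0xBB

Answer: 0x71 0xE2 0xC3 0x81 0x05 0x0A 0x14 0x28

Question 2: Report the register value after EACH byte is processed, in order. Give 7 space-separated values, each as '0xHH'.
0xDE 0x80 0x28 0x58 0x8B 0x80 0x00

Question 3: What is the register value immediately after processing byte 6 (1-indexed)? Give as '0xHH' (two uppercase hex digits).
After byte 1 (0xA5): reg=0xDE
After byte 2 (0x5D): reg=0x80
After byte 3 (0x3B): reg=0x28
After byte 4 (0x83): reg=0x58
After byte 5 (0x6D): reg=0x8B
After byte 6 (0x08): reg=0x80

Answer: 0x80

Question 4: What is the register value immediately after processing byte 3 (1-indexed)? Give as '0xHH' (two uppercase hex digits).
After byte 1 (0xA5): reg=0xDE
After byte 2 (0x5D): reg=0x80
After byte 3 (0x3B): reg=0x28

Answer: 0x28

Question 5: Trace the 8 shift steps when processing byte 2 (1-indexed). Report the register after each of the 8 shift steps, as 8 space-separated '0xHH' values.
After byte 1 (0xA5): reg=0xDE
Register before byte 2: 0xDE
After XOR with byte 0x5D: 0x83

Answer: 0x01 0x02 0x04 0x08 0x10 0x20 0x40 0x80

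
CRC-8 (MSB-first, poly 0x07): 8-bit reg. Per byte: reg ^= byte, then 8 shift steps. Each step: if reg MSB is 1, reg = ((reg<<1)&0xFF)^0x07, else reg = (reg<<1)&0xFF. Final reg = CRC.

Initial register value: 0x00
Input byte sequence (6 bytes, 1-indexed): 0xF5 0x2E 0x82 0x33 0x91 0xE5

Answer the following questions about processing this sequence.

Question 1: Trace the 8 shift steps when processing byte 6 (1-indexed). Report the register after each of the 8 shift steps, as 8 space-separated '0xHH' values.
After byte 1 (0xF5): reg=0xC5
After byte 2 (0x2E): reg=0x9F
After byte 3 (0x82): reg=0x53
After byte 4 (0x33): reg=0x27
After byte 5 (0x91): reg=0x0B
Register before byte 6: 0x0B
After XOR with byte 0xE5: 0xEE

Answer: 0xDB 0xB1 0x65 0xCA 0x93 0x21 0x42 0x84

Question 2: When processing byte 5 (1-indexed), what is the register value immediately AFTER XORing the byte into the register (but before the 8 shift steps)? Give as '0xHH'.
Register before byte 5: 0x27
Byte 5: 0x91
0x27 XOR 0x91 = 0xB6

Answer: 0xB6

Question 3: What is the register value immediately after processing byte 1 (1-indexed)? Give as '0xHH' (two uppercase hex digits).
After byte 1 (0xF5): reg=0xC5

Answer: 0xC5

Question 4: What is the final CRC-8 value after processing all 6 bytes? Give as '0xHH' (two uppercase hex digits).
After byte 1 (0xF5): reg=0xC5
After byte 2 (0x2E): reg=0x9F
After byte 3 (0x82): reg=0x53
After byte 4 (0x33): reg=0x27
After byte 5 (0x91): reg=0x0B
After byte 6 (0xE5): reg=0x84

Answer: 0x84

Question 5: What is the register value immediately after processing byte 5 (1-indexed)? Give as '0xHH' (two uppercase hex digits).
Answer: 0x0B

Derivation:
After byte 1 (0xF5): reg=0xC5
After byte 2 (0x2E): reg=0x9F
After byte 3 (0x82): reg=0x53
After byte 4 (0x33): reg=0x27
After byte 5 (0x91): reg=0x0B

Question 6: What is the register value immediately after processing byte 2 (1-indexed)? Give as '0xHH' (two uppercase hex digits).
Answer: 0x9F

Derivation:
After byte 1 (0xF5): reg=0xC5
After byte 2 (0x2E): reg=0x9F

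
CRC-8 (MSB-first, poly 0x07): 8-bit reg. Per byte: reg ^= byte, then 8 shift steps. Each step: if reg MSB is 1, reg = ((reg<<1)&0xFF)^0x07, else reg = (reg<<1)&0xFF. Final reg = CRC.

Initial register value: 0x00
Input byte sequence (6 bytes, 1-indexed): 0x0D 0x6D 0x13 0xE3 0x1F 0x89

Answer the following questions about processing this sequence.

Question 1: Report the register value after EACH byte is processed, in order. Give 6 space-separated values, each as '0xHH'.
0x23 0xED 0xF4 0x65 0x61 0x96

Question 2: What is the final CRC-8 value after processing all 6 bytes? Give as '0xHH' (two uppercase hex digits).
After byte 1 (0x0D): reg=0x23
After byte 2 (0x6D): reg=0xED
After byte 3 (0x13): reg=0xF4
After byte 4 (0xE3): reg=0x65
After byte 5 (0x1F): reg=0x61
After byte 6 (0x89): reg=0x96

Answer: 0x96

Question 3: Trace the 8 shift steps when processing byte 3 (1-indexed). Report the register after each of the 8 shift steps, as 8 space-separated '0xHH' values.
Answer: 0xFB 0xF1 0xE5 0xCD 0x9D 0x3D 0x7A 0xF4

Derivation:
After byte 1 (0x0D): reg=0x23
After byte 2 (0x6D): reg=0xED
Register before byte 3: 0xED
After XOR with byte 0x13: 0xFE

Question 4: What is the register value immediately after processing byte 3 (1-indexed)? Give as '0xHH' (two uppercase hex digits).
After byte 1 (0x0D): reg=0x23
After byte 2 (0x6D): reg=0xED
After byte 3 (0x13): reg=0xF4

Answer: 0xF4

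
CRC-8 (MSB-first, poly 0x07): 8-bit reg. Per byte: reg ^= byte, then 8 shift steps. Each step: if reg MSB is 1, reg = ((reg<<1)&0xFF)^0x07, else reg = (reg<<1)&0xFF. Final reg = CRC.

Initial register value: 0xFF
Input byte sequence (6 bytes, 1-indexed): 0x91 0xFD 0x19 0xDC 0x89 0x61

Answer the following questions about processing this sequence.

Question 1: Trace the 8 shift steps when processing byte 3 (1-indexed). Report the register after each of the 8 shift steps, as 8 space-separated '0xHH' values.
After byte 1 (0x91): reg=0x0D
After byte 2 (0xFD): reg=0xDE
Register before byte 3: 0xDE
After XOR with byte 0x19: 0xC7

Answer: 0x89 0x15 0x2A 0x54 0xA8 0x57 0xAE 0x5B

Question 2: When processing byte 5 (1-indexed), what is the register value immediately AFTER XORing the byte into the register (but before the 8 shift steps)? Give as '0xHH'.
Register before byte 5: 0x9C
Byte 5: 0x89
0x9C XOR 0x89 = 0x15

Answer: 0x15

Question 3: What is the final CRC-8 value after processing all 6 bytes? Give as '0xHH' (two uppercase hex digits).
Answer: 0x36

Derivation:
After byte 1 (0x91): reg=0x0D
After byte 2 (0xFD): reg=0xDE
After byte 3 (0x19): reg=0x5B
After byte 4 (0xDC): reg=0x9C
After byte 5 (0x89): reg=0x6B
After byte 6 (0x61): reg=0x36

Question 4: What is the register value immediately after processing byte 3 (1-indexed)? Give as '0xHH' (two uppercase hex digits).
After byte 1 (0x91): reg=0x0D
After byte 2 (0xFD): reg=0xDE
After byte 3 (0x19): reg=0x5B

Answer: 0x5B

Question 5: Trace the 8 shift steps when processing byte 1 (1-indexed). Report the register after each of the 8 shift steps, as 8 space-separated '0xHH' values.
Register before byte 1: 0xFF
After XOR with byte 0x91: 0x6E

Answer: 0xDC 0xBF 0x79 0xF2 0xE3 0xC1 0x85 0x0D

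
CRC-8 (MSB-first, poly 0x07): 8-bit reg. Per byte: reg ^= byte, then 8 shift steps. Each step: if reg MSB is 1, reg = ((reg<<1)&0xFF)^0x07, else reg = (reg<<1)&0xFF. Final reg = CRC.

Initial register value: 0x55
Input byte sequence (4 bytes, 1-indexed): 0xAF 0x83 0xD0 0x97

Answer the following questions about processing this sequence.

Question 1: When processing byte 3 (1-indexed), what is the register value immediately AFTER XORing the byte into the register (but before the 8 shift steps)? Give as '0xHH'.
Answer: 0xC6

Derivation:
Register before byte 3: 0x16
Byte 3: 0xD0
0x16 XOR 0xD0 = 0xC6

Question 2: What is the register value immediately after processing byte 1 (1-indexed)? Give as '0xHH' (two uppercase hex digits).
After byte 1 (0xAF): reg=0xE8

Answer: 0xE8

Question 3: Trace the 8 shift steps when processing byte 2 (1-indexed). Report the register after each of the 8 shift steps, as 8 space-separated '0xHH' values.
After byte 1 (0xAF): reg=0xE8
Register before byte 2: 0xE8
After XOR with byte 0x83: 0x6B

Answer: 0xD6 0xAB 0x51 0xA2 0x43 0x86 0x0B 0x16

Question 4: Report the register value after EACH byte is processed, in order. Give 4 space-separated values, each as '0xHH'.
0xE8 0x16 0x5C 0x7F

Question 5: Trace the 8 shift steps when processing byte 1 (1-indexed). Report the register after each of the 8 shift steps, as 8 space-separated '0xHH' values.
Register before byte 1: 0x55
After XOR with byte 0xAF: 0xFA

Answer: 0xF3 0xE1 0xC5 0x8D 0x1D 0x3A 0x74 0xE8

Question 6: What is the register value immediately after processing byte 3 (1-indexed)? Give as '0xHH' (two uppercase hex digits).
After byte 1 (0xAF): reg=0xE8
After byte 2 (0x83): reg=0x16
After byte 3 (0xD0): reg=0x5C

Answer: 0x5C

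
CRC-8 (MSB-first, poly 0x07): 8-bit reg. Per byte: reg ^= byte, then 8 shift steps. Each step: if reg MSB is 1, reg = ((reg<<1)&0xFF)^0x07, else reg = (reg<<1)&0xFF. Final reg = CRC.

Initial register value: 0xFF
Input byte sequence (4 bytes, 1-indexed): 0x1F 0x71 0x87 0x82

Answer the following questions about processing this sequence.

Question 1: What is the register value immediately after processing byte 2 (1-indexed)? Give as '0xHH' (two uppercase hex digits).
After byte 1 (0x1F): reg=0xAE
After byte 2 (0x71): reg=0x13

Answer: 0x13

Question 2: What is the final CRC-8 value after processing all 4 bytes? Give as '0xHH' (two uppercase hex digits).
Answer: 0x32

Derivation:
After byte 1 (0x1F): reg=0xAE
After byte 2 (0x71): reg=0x13
After byte 3 (0x87): reg=0xE5
After byte 4 (0x82): reg=0x32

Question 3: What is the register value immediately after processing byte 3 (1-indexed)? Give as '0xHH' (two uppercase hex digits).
Answer: 0xE5

Derivation:
After byte 1 (0x1F): reg=0xAE
After byte 2 (0x71): reg=0x13
After byte 3 (0x87): reg=0xE5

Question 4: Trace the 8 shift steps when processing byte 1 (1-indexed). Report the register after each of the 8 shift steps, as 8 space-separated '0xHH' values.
Register before byte 1: 0xFF
After XOR with byte 0x1F: 0xE0

Answer: 0xC7 0x89 0x15 0x2A 0x54 0xA8 0x57 0xAE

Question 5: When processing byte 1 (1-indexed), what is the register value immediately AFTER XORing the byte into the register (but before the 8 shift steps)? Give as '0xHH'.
Answer: 0xE0

Derivation:
Register before byte 1: 0xFF
Byte 1: 0x1F
0xFF XOR 0x1F = 0xE0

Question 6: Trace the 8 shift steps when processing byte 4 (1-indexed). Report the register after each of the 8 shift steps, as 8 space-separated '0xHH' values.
After byte 1 (0x1F): reg=0xAE
After byte 2 (0x71): reg=0x13
After byte 3 (0x87): reg=0xE5
Register before byte 4: 0xE5
After XOR with byte 0x82: 0x67

Answer: 0xCE 0x9B 0x31 0x62 0xC4 0x8F 0x19 0x32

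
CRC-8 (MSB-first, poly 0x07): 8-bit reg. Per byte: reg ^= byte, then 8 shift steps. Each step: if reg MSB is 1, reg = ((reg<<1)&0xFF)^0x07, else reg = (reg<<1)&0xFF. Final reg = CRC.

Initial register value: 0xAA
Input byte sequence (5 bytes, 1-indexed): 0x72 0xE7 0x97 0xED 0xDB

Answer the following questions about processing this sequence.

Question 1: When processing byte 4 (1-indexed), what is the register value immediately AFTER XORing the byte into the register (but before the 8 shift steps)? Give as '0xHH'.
Answer: 0x57

Derivation:
Register before byte 4: 0xBA
Byte 4: 0xED
0xBA XOR 0xED = 0x57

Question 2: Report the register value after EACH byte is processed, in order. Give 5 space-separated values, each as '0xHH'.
0x06 0xA9 0xBA 0xA2 0x68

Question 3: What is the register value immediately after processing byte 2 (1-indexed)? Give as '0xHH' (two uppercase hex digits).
After byte 1 (0x72): reg=0x06
After byte 2 (0xE7): reg=0xA9

Answer: 0xA9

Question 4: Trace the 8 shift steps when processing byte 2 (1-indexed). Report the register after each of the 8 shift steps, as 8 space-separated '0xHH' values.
Answer: 0xC5 0x8D 0x1D 0x3A 0x74 0xE8 0xD7 0xA9

Derivation:
After byte 1 (0x72): reg=0x06
Register before byte 2: 0x06
After XOR with byte 0xE7: 0xE1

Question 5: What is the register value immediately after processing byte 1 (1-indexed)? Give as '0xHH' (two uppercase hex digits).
Answer: 0x06

Derivation:
After byte 1 (0x72): reg=0x06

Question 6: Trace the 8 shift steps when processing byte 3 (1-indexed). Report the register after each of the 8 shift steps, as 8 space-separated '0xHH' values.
Answer: 0x7C 0xF8 0xF7 0xE9 0xD5 0xAD 0x5D 0xBA

Derivation:
After byte 1 (0x72): reg=0x06
After byte 2 (0xE7): reg=0xA9
Register before byte 3: 0xA9
After XOR with byte 0x97: 0x3E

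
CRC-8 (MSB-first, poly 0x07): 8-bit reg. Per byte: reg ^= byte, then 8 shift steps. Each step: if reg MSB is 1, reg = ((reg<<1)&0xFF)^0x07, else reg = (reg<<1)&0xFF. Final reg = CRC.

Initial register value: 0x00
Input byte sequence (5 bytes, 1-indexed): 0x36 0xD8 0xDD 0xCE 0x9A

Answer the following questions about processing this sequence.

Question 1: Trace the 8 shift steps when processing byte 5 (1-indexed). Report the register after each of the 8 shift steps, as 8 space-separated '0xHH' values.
After byte 1 (0x36): reg=0x82
After byte 2 (0xD8): reg=0x81
After byte 3 (0xDD): reg=0x93
After byte 4 (0xCE): reg=0x94
Register before byte 5: 0x94
After XOR with byte 0x9A: 0x0E

Answer: 0x1C 0x38 0x70 0xE0 0xC7 0x89 0x15 0x2A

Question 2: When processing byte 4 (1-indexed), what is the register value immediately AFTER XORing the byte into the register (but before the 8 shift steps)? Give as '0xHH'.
Register before byte 4: 0x93
Byte 4: 0xCE
0x93 XOR 0xCE = 0x5D

Answer: 0x5D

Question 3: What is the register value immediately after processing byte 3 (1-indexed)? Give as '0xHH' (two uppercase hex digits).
After byte 1 (0x36): reg=0x82
After byte 2 (0xD8): reg=0x81
After byte 3 (0xDD): reg=0x93

Answer: 0x93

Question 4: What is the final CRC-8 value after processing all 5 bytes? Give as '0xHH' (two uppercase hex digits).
Answer: 0x2A

Derivation:
After byte 1 (0x36): reg=0x82
After byte 2 (0xD8): reg=0x81
After byte 3 (0xDD): reg=0x93
After byte 4 (0xCE): reg=0x94
After byte 5 (0x9A): reg=0x2A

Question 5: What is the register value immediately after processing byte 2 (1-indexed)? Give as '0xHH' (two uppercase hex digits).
After byte 1 (0x36): reg=0x82
After byte 2 (0xD8): reg=0x81

Answer: 0x81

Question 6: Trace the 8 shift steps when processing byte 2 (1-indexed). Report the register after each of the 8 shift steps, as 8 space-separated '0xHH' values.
After byte 1 (0x36): reg=0x82
Register before byte 2: 0x82
After XOR with byte 0xD8: 0x5A

Answer: 0xB4 0x6F 0xDE 0xBB 0x71 0xE2 0xC3 0x81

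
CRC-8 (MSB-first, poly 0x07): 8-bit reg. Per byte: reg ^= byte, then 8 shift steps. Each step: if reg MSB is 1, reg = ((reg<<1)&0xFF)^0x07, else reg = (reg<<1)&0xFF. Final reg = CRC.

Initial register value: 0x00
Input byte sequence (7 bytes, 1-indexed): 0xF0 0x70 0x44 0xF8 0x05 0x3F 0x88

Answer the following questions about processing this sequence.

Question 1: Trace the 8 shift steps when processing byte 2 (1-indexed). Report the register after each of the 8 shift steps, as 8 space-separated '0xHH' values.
Answer: 0x5B 0xB6 0x6B 0xD6 0xAB 0x51 0xA2 0x43

Derivation:
After byte 1 (0xF0): reg=0xDE
Register before byte 2: 0xDE
After XOR with byte 0x70: 0xAE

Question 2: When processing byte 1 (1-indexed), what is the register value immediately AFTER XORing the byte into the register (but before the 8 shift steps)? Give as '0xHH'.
Register before byte 1: 0x00
Byte 1: 0xF0
0x00 XOR 0xF0 = 0xF0

Answer: 0xF0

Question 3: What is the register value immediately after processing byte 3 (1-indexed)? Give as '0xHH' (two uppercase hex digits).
After byte 1 (0xF0): reg=0xDE
After byte 2 (0x70): reg=0x43
After byte 3 (0x44): reg=0x15

Answer: 0x15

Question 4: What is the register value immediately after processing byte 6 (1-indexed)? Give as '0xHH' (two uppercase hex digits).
Answer: 0xA3

Derivation:
After byte 1 (0xF0): reg=0xDE
After byte 2 (0x70): reg=0x43
After byte 3 (0x44): reg=0x15
After byte 4 (0xF8): reg=0x8D
After byte 5 (0x05): reg=0xB1
After byte 6 (0x3F): reg=0xA3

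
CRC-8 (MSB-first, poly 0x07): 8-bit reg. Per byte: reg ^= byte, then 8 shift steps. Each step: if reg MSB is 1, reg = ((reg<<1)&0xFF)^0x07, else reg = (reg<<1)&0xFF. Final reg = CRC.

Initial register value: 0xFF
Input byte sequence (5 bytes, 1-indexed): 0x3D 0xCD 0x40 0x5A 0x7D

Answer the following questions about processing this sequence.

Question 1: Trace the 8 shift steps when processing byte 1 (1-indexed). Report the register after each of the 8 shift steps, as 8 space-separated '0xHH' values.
Register before byte 1: 0xFF
After XOR with byte 0x3D: 0xC2

Answer: 0x83 0x01 0x02 0x04 0x08 0x10 0x20 0x40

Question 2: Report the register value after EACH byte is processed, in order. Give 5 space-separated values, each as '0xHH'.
0x40 0xAA 0x98 0x40 0xB3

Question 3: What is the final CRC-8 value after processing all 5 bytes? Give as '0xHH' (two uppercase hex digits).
After byte 1 (0x3D): reg=0x40
After byte 2 (0xCD): reg=0xAA
After byte 3 (0x40): reg=0x98
After byte 4 (0x5A): reg=0x40
After byte 5 (0x7D): reg=0xB3

Answer: 0xB3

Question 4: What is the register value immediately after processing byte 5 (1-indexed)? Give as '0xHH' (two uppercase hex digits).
After byte 1 (0x3D): reg=0x40
After byte 2 (0xCD): reg=0xAA
After byte 3 (0x40): reg=0x98
After byte 4 (0x5A): reg=0x40
After byte 5 (0x7D): reg=0xB3

Answer: 0xB3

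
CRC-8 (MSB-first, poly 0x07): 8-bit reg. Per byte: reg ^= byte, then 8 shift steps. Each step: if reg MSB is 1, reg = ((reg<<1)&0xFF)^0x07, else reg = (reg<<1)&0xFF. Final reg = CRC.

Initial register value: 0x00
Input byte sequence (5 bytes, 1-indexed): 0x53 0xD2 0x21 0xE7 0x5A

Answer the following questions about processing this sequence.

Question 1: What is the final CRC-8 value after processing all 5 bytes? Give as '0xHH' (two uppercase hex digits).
After byte 1 (0x53): reg=0xBE
After byte 2 (0xD2): reg=0x03
After byte 3 (0x21): reg=0xEE
After byte 4 (0xE7): reg=0x3F
After byte 5 (0x5A): reg=0x3C

Answer: 0x3C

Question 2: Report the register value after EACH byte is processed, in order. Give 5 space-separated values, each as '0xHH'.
0xBE 0x03 0xEE 0x3F 0x3C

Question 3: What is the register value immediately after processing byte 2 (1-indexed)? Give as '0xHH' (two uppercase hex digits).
After byte 1 (0x53): reg=0xBE
After byte 2 (0xD2): reg=0x03

Answer: 0x03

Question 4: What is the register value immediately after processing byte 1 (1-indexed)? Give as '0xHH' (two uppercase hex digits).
After byte 1 (0x53): reg=0xBE

Answer: 0xBE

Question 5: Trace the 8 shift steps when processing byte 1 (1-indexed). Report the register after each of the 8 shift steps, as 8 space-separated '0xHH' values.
Answer: 0xA6 0x4B 0x96 0x2B 0x56 0xAC 0x5F 0xBE

Derivation:
Register before byte 1: 0x00
After XOR with byte 0x53: 0x53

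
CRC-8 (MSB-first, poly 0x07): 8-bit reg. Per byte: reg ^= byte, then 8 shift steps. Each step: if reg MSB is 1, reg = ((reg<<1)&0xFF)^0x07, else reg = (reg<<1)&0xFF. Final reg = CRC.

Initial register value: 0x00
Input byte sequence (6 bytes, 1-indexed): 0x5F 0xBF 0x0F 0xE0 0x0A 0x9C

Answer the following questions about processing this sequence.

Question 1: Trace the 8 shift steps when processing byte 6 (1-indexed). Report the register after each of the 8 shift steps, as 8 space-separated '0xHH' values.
After byte 1 (0x5F): reg=0x9A
After byte 2 (0xBF): reg=0xFB
After byte 3 (0x0F): reg=0xC2
After byte 4 (0xE0): reg=0xEE
After byte 5 (0x0A): reg=0xB2
Register before byte 6: 0xB2
After XOR with byte 0x9C: 0x2E

Answer: 0x5C 0xB8 0x77 0xEE 0xDB 0xB1 0x65 0xCA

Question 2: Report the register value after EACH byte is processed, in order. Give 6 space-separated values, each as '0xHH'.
0x9A 0xFB 0xC2 0xEE 0xB2 0xCA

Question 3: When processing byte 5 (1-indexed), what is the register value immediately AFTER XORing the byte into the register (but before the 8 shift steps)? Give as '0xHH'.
Register before byte 5: 0xEE
Byte 5: 0x0A
0xEE XOR 0x0A = 0xE4

Answer: 0xE4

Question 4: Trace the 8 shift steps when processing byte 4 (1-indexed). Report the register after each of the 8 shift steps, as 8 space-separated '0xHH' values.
Answer: 0x44 0x88 0x17 0x2E 0x5C 0xB8 0x77 0xEE

Derivation:
After byte 1 (0x5F): reg=0x9A
After byte 2 (0xBF): reg=0xFB
After byte 3 (0x0F): reg=0xC2
Register before byte 4: 0xC2
After XOR with byte 0xE0: 0x22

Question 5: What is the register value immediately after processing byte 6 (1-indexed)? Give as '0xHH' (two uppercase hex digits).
After byte 1 (0x5F): reg=0x9A
After byte 2 (0xBF): reg=0xFB
After byte 3 (0x0F): reg=0xC2
After byte 4 (0xE0): reg=0xEE
After byte 5 (0x0A): reg=0xB2
After byte 6 (0x9C): reg=0xCA

Answer: 0xCA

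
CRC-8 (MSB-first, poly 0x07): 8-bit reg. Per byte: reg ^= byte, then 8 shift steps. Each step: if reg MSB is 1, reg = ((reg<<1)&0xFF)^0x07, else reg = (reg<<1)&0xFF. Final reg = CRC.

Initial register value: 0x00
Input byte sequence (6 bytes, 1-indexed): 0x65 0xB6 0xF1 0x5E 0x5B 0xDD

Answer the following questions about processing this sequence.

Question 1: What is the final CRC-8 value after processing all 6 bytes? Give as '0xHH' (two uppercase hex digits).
After byte 1 (0x65): reg=0x3C
After byte 2 (0xB6): reg=0xBF
After byte 3 (0xF1): reg=0xED
After byte 4 (0x5E): reg=0x10
After byte 5 (0x5B): reg=0xF6
After byte 6 (0xDD): reg=0xD1

Answer: 0xD1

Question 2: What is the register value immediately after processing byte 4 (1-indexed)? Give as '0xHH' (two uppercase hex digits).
After byte 1 (0x65): reg=0x3C
After byte 2 (0xB6): reg=0xBF
After byte 3 (0xF1): reg=0xED
After byte 4 (0x5E): reg=0x10

Answer: 0x10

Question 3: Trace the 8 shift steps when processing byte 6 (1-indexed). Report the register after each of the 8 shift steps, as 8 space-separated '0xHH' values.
Answer: 0x56 0xAC 0x5F 0xBE 0x7B 0xF6 0xEB 0xD1

Derivation:
After byte 1 (0x65): reg=0x3C
After byte 2 (0xB6): reg=0xBF
After byte 3 (0xF1): reg=0xED
After byte 4 (0x5E): reg=0x10
After byte 5 (0x5B): reg=0xF6
Register before byte 6: 0xF6
After XOR with byte 0xDD: 0x2B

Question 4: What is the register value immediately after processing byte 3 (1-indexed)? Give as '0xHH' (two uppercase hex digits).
Answer: 0xED

Derivation:
After byte 1 (0x65): reg=0x3C
After byte 2 (0xB6): reg=0xBF
After byte 3 (0xF1): reg=0xED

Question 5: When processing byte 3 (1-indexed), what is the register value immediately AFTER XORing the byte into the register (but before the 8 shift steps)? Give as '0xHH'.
Answer: 0x4E

Derivation:
Register before byte 3: 0xBF
Byte 3: 0xF1
0xBF XOR 0xF1 = 0x4E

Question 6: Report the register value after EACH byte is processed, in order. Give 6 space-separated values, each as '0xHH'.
0x3C 0xBF 0xED 0x10 0xF6 0xD1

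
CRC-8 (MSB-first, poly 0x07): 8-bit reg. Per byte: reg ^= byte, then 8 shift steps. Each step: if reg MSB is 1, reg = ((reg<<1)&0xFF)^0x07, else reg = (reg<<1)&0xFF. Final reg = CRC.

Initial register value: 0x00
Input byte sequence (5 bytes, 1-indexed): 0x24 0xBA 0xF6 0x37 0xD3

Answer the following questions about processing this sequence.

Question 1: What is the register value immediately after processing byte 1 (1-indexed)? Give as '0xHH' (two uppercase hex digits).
After byte 1 (0x24): reg=0xFC

Answer: 0xFC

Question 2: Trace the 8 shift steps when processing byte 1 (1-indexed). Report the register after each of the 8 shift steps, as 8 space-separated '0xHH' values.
Answer: 0x48 0x90 0x27 0x4E 0x9C 0x3F 0x7E 0xFC

Derivation:
Register before byte 1: 0x00
After XOR with byte 0x24: 0x24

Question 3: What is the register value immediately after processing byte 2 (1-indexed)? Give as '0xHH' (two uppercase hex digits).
After byte 1 (0x24): reg=0xFC
After byte 2 (0xBA): reg=0xD5

Answer: 0xD5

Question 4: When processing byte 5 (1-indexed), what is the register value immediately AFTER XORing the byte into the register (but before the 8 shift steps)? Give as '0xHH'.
Register before byte 5: 0x14
Byte 5: 0xD3
0x14 XOR 0xD3 = 0xC7

Answer: 0xC7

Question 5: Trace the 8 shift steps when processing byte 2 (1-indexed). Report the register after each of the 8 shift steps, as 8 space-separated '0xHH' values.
After byte 1 (0x24): reg=0xFC
Register before byte 2: 0xFC
After XOR with byte 0xBA: 0x46

Answer: 0x8C 0x1F 0x3E 0x7C 0xF8 0xF7 0xE9 0xD5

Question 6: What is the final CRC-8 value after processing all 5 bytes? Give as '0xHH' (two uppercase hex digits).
Answer: 0x5B

Derivation:
After byte 1 (0x24): reg=0xFC
After byte 2 (0xBA): reg=0xD5
After byte 3 (0xF6): reg=0xE9
After byte 4 (0x37): reg=0x14
After byte 5 (0xD3): reg=0x5B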